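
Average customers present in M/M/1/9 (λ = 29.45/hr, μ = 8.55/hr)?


ρ = 29.45/8.55 = 3.4444
L = ρ[1 − (K+1)ρ^K + Kρ^(K+1)] / [(1−ρ)(1−ρ^(K+1))]
Numerator: 3.4444·(1 − 10·68245.286224 + 9·235067.096992) = 4936412.481281
Denominator: (-2.4444)·(-235066.096992) = 574606.014870
L = 4936412.481281/574606.014870 = 8.5910

Final: 8.5910


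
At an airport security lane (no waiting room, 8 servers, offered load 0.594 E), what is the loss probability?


B(c,a) = (a^c/c!) / Σ_{k=0}^{c} a^k/k!
a^8/8! = 0.0000003844
Σ terms (k=0..8): 1.00000 + 0.59400 + 0.17642 + 0.03493 + 0.005187 + 0.0006162 + 0.00006101 + 0.000005177 + 0.0000003844 = 1.811219
B = 0.0000003844/1.811219 = 0.0000002122

Final: 0.0000002122


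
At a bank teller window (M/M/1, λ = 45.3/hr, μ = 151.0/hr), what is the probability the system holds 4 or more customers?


ρ = 45.3/151.0 = 0.3000
P(N ≥ n) = ρ^n = 0.3000^4 = 0.008100

Final: 0.008100


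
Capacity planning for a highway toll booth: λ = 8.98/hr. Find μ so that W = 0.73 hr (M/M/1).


W = 1/(μ−λ) ⇒ μ − λ = 1/W = 1/0.73 = 1.3699
μ = λ + 1/W = 8.98 + 1.3699 = 10.3499 per hr

Final: 10.3499 /hr


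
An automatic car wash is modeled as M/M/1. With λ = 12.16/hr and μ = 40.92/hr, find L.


ρ = λ/μ = 12.16/40.92 = 0.2972
L = ρ/(1−ρ) = 0.2972/(1 − 0.2972) = 0.2972/0.7028 = 0.4228

Final: 0.4228


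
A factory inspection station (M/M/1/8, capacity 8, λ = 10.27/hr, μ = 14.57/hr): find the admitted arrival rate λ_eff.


ρ = 0.7049; P_K = (1−ρ)ρ^8/(1−ρ^9) = 0.018792
λ_eff = λ(1 − P_K) = 10.27·(1 − 0.018792) = 10.27·0.981208 = 10.0770 /hr

Final: 10.0770 /hr


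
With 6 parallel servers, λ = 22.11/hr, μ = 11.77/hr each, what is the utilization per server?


ρ = λ/(cμ) = 22.11/(6·11.77) = 22.11/70.62 = 0.3131

Final: 0.3131


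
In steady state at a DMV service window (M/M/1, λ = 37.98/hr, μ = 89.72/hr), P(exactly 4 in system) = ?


ρ = 37.98/89.72 = 0.4233
P_n = (1−ρ)·ρ^n = (1 − 0.4233)·0.4233^4 = 0.5767·0.032112 = 0.018518

Final: 0.018518


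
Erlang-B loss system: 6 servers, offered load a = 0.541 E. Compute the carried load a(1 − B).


B(6,0.541) = 0.00002027 (Erlang-B)
Carried load = a(1 − B) = 0.541·(1 − 0.00002027) = 0.541·0.999980 = 0.5410 E

Final: 0.5410 Erlangs


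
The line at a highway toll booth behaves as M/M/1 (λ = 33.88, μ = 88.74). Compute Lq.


ρ = 33.88/88.74 = 0.3818
Lq = ρ²/(1−ρ) = 0.1458/0.6182 = 0.2358

Final: 0.2358


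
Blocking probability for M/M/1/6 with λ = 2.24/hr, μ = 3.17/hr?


ρ = λ/μ = 2.24/3.17 = 0.7066
P_K = (1−ρ)ρ^K/(1−ρ^(K+1)) = (0.2934·0.124489)/(1 − 0.087967)
= 0.036522/0.912033 = 0.040045

Final: 0.040045


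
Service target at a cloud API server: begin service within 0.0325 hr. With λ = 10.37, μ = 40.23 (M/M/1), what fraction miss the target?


ρ = 10.37/40.23 = 0.2578
P(Wq > t) = ρ·e^{−(μ−λ)t} = 0.2578·e^{−0.9705}
= 0.2578·0.378912 = 0.097671

Final: 0.097671


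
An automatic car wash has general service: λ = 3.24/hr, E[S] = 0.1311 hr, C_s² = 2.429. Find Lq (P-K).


ρ = λ·E[S] = 3.24·0.1311 = 0.4248
Lq = ρ²(1+C_s²)/(2(1−ρ)) = 0.1804·(1+2.429)/(2·0.5752)
= 0.1804·3.4290/1.1505 = 0.53776

Final: 0.53776


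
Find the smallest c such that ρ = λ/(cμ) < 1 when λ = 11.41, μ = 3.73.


Stability requires cμ > λ ⇔ c > λ/μ.
λ/μ = 11.41/3.73 = 3.0590
Minimum integer c = ⌊3.0590⌋ + 1 = 4
Check: 4·3.73 = 14.92 > 11.41, while 3·3.73 = 11.19 ≤ 11.41

Final: 4 servers


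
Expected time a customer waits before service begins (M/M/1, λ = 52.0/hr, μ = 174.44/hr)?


ρ = 52.0/174.44 = 0.2981
Wq = ρ/(μ−λ) = 0.2981/(174.44 − 52.0) = 0.2981/122.44 = 0.002435 hr

Final: 0.002435 hr


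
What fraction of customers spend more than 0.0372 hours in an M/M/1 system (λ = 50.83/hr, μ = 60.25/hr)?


W ~ Exponential(μ−λ) for M/M/1.
μ − λ = 60.25 − 50.83 = 9.4200
P(W > t) = e^{−(μ−λ)t} = e^{−0.3504} = 0.704389

Final: 0.704389


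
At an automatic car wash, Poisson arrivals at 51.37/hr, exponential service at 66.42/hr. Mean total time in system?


W = 1/(μ−λ) = 1/(66.42 − 51.37) = 1/15.05 = 0.06645 hr

Final: 0.06645 hr


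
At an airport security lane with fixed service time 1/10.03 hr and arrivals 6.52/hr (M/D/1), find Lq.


ρ = 6.52/10.03 = 0.6500
M/D/1: Lq = ρ²/(2(1−ρ)) = 0.4226/(2·0.3500) = 0.60375

Final: 0.60375


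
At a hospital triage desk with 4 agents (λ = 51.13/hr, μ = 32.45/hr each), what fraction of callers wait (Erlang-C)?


a = λ/μ = 1.5757; ρ = a/4 = 0.3939
P₀ = 0.204386 (from M/M/c formula)
C(c,a) = [a^c/(c!(1−ρ))]·P₀ = [6.16374/(24·0.6061)]·0.204386
= 0.42374·0.204386 = 0.086606

Final: 0.086606


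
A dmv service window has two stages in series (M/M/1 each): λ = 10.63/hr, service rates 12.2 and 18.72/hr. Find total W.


Each node sees arrival rate λ = 10.63/hr (tandem ⇒ throughput preserved).
W₁ = 1/(μ₁−λ) = 1/(12.2−10.63) = 0.63694 hr
W₂ = 1/(μ₂−λ) = 1/(18.72−10.63) = 0.12361 hr
W_total = W₁ + W₂ = 0.63694 + 0.12361 = 0.76055 hr

Final: 0.76055 hr


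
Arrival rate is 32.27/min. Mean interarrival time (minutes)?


Mean interarrival time = 1/λ = 1/32.27 minute = 0.03099 minute
In minutes: 0.03099 × 1 = 0.03099 min

Final: 0.03099 min


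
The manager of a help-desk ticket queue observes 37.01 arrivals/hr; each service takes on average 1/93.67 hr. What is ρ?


ρ = λ/μ = 37.01/93.67 = 0.3951

Final: 0.3951


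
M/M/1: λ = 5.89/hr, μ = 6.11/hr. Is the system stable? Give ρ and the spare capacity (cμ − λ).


Total capacity cμ = 1·6.11 = 6.11/hr
ρ = λ/(cμ) = 5.89/6.11 = 0.9640
Stable ⇔ ρ < 1: YES
Spare capacity = cμ − λ = 6.11 − 5.89 = 0.22/hr

Final: ρ = 0.9640; stable; margin = 0.22/hr


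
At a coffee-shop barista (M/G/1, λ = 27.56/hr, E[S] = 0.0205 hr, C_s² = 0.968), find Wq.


ρ = λ·E[S] = 27.56·0.0205 = 0.5650
E[S²] = E[S]²(1+C_s²) = 0.0205²·(1+0.968) = 0.0008271
Wq = λ·E[S²]/(2(1−ρ)) = 27.56·0.0008271/(2·0.4350) = 0.02620 hr

Final: 0.02620 hr


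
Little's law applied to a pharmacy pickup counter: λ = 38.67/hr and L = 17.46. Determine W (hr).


W = L/λ = 17.46/38.67 = 0.4515 hr

Final: 0.4515 hr


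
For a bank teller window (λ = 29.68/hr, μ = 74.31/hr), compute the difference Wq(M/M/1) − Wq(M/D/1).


ρ = 29.68/74.31 = 0.3994
Wq(M/M/1) = ρ/(μ−λ) = 0.3994/44.63 = 0.008949 hr
Wq(M/D/1) = ρ/(2(μ−λ)) = 0.004475 hr
Savings = 0.008949 − 0.004475 = 0.004475 hr

Final: 0.004475 hr


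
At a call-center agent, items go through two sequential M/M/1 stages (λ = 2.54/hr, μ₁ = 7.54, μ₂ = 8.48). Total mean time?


Each node sees arrival rate λ = 2.54/hr (tandem ⇒ throughput preserved).
W₁ = 1/(μ₁−λ) = 1/(7.54−2.54) = 0.20000 hr
W₂ = 1/(μ₂−λ) = 1/(8.48−2.54) = 0.16835 hr
W_total = W₁ + W₂ = 0.20000 + 0.16835 = 0.36835 hr

Final: 0.36835 hr


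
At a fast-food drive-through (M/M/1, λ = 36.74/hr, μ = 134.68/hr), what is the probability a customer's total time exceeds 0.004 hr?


W ~ Exponential(μ−λ) for M/M/1.
μ − λ = 134.68 − 36.74 = 97.9400
P(W > t) = e^{−(μ−λ)t} = e^{−0.3918} = 0.675866

Final: 0.675866


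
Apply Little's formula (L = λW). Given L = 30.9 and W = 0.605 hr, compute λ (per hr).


λ = L/W = 30.9/0.605 = 51.0744 /hr

Final: 51.0744 /hr


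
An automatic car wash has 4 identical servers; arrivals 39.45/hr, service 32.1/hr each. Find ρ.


ρ = λ/(cμ) = 39.45/(4·32.1) = 39.45/128.40 = 0.3072

Final: 0.3072


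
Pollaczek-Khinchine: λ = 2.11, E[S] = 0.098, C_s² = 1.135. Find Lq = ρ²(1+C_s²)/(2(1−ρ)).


ρ = λ·E[S] = 2.11·0.098 = 0.2068
Lq = ρ²(1+C_s²)/(2(1−ρ)) = 0.04276·(1+1.135)/(2·0.7932)
= 0.04276·2.1350/1.5864 = 0.05754

Final: 0.05754


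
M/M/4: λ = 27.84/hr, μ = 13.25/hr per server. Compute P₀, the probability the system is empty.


a = λ/μ = 27.84/13.25 = 2.1011; ρ = a/c = 0.5253
Σ_{k=0}^{3} a^k/k! (terms k=0..3) = 1.00000 + 2.10113 + 2.20738 + 1.54600 = 6.85451
Tail: a^4/(4!(1−ρ)) = 19.49007/(24·0.4747) = 1.71067
P₀ = 1/(6.85451 + 1.71067) = 1/8.56518 = 0.116752

Final: 0.116752


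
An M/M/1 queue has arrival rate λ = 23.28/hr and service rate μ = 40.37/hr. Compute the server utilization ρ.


ρ = λ/μ = 23.28/40.37 = 0.5767

Final: 0.5767


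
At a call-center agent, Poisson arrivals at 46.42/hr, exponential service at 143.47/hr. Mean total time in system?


W = 1/(μ−λ) = 1/(143.47 − 46.42) = 1/97.05 = 0.01030 hr

Final: 0.01030 hr


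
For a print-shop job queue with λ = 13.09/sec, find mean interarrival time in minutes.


Mean interarrival time = 1/λ = 1/13.09 second = 0.07639 second
In minutes: 0.07639 × 0.0166667 = 0.001273 min

Final: 0.001273 min


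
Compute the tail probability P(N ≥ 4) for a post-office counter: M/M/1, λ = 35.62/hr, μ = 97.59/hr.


ρ = 35.62/97.59 = 0.3650
P(N ≥ n) = ρ^n = 0.3650^4 = 0.017748

Final: 0.017748


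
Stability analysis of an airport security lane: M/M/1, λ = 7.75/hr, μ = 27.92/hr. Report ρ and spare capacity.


Total capacity cμ = 1·27.92 = 27.92/hr
ρ = λ/(cμ) = 7.75/27.92 = 0.2776
Stable ⇔ ρ < 1: YES
Spare capacity = cμ − λ = 27.92 − 7.75 = 20.17/hr

Final: ρ = 0.2776; stable; margin = 20.17/hr


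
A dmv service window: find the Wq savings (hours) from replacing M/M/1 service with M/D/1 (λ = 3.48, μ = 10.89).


ρ = 3.48/10.89 = 0.3196
Wq(M/M/1) = ρ/(μ−λ) = 0.3196/7.41 = 0.04313 hr
Wq(M/D/1) = ρ/(2(μ−λ)) = 0.02156 hr
Savings = 0.04313 − 0.02156 = 0.02156 hr

Final: 0.02156 hr


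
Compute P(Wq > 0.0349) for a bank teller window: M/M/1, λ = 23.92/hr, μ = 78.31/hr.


ρ = 23.92/78.31 = 0.3055
P(Wq > t) = ρ·e^{−(μ−λ)t} = 0.3055·e^{−1.8982}
= 0.3055·0.149836 = 0.045768

Final: 0.045768


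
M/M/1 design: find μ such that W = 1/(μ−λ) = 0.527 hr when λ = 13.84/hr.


W = 1/(μ−λ) ⇒ μ − λ = 1/W = 1/0.527 = 1.8975
μ = λ + 1/W = 13.84 + 1.8975 = 15.7375 per hr

Final: 15.7375 /hr


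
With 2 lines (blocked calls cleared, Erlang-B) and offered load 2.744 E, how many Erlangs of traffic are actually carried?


B(2,2.744) = 0.501383 (Erlang-B)
Carried load = a(1 − B) = 2.744·(1 − 0.501383) = 2.744·0.498617 = 1.3682 E

Final: 1.3682 Erlangs


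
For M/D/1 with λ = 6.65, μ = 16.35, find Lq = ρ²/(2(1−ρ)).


ρ = 6.65/16.35 = 0.4067
M/D/1: Lq = ρ²/(2(1−ρ)) = 0.1654/(2·0.5933) = 0.13942

Final: 0.13942


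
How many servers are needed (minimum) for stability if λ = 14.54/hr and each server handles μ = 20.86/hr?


Stability requires cμ > λ ⇔ c > λ/μ.
λ/μ = 14.54/20.86 = 0.6970
Minimum integer c = ⌊0.6970⌋ + 1 = 1
Check: 1·20.86 = 20.86 > 14.54, while 0·20.86 = 0.00 ≤ 14.54

Final: 1 servers


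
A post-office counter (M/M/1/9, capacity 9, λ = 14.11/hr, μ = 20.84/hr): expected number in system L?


ρ = 14.11/20.84 = 0.6771
L = ρ[1 − (K+1)ρ^K + Kρ^(K+1)] / [(1−ρ)(1−ρ^(K+1))]
Numerator: 0.6771·(1 − 10·0.029899 + 9·0.020244) = 0.597982
Denominator: (0.3229)·(0.979756) = 0.316399
L = 0.597982/0.316399 = 1.8900

Final: 1.8900


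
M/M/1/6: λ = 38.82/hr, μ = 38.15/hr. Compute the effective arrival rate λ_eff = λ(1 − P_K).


ρ = 1.0176; P_K = (1−ρ)ρ^6/(1−ρ^7) = 0.150426
λ_eff = λ(1 − P_K) = 38.82·(1 − 0.150426) = 38.82·0.849574 = 32.9805 /hr

Final: 32.9805 /hr


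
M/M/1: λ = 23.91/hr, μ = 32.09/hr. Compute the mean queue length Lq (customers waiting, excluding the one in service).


ρ = 23.91/32.09 = 0.7451
Lq = ρ²/(1−ρ) = 0.5552/0.2549 = 2.1779

Final: 2.1779


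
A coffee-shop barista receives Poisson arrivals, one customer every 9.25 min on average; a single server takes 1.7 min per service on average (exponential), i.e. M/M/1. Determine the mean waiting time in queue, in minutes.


λ = 60/9.25 = 6.4865 /hr
μ = 60/1.7 = 35.2941 /hr
ρ = λ/μ = 6.4865/35.2941 = 0.1838
Wq = ρ/(μ−λ) = 0.1838/(35.2941−6.4865) = 0.006380 hr
In minutes: 0.006380·60 = 0.3828 min

Final: 0.3828 min


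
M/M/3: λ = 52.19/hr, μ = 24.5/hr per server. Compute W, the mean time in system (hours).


a = 2.1302; ρ = 0.7101; P₀ = 0.091276
Lq = P₀·a^c·ρ/(c!(1−ρ)²) = 1.24216
Wq = Lq/λ = 1.24216/52.19 = 0.02380 hr
W = Wq + 1/μ = 0.02380 + 0.04082 = 0.06462 hr

Final: 0.06462 hr


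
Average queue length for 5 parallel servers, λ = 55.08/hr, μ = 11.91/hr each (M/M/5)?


a = λ/μ = 4.6247; ρ = a/5 = 0.9249
P₀ = 0.003488
Lq = P₀·a^c·ρ / (c!·(1−ρ)²) = 0.003488·2115.48939·0.9249/(120·0.005634)
= 10.09325

Final: 10.09325


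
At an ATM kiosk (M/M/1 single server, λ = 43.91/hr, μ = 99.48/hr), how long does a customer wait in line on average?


ρ = 43.91/99.48 = 0.4414
Wq = ρ/(μ−λ) = 0.4414/(99.48 − 43.91) = 0.4414/55.57 = 0.007943 hr

Final: 0.007943 hr


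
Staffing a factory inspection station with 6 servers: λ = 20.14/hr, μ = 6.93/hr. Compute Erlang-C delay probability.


a = λ/μ = 2.9062; ρ = a/6 = 0.4844
P₀ = 0.053929 (from M/M/c formula)
C(c,a) = [a^c/(c!(1−ρ))]·P₀ = [602.50047/(720·0.5156)]·0.053929
= 1.62287·0.053929 = 0.087519

Final: 0.087519


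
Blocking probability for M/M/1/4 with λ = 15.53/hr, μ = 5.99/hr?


ρ = λ/μ = 15.53/5.99 = 2.5927
P_K = (1−ρ)ρ^K/(1−ρ^(K+1)) = (-1.5927·45.183361)/(1 − 117.144841)
= -71.961480/-116.144841 = 0.619584

Final: 0.619584


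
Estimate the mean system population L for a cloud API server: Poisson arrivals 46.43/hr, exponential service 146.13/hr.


ρ = λ/μ = 46.43/146.13 = 0.3177
L = ρ/(1−ρ) = 0.3177/(1 − 0.3177) = 0.3177/0.6823 = 0.4657

Final: 0.4657


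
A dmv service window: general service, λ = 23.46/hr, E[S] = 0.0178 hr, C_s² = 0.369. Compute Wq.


ρ = λ·E[S] = 23.46·0.0178 = 0.4176
E[S²] = E[S]²(1+C_s²) = 0.0178²·(1+0.369) = 0.0004338
Wq = λ·E[S²]/(2(1−ρ)) = 23.46·0.0004338/(2·0.5824) = 0.008736 hr

Final: 0.008736 hr


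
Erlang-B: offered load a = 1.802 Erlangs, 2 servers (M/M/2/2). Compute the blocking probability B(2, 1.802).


B(c,a) = (a^c/c!) / Σ_{k=0}^{c} a^k/k!
a^2/2! = 1.623602
Σ terms (k=0..2): 1.00000 + 1.80200 + 1.62360 = 4.425602
B = 1.623602/4.425602 = 0.366866

Final: 0.366866


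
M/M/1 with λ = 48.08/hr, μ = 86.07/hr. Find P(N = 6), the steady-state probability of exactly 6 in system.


ρ = 48.08/86.07 = 0.5586
P_n = (1−ρ)·ρ^n = (1 − 0.5586)·0.5586^6 = 0.4414·0.030386 = 0.013412

Final: 0.013412


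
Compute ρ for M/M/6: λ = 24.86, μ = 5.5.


ρ = λ/(cμ) = 24.86/(6·5.5) = 24.86/33.00 = 0.7533

Final: 0.7533


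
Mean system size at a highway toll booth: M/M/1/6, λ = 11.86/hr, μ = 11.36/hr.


ρ = 11.86/11.36 = 1.0440
L = ρ[1 − (K+1)ρ^K + Kρ^(K+1)] / [(1−ρ)(1−ρ^(K+1))]
Numerator: 1.0440·(1 − 7·1.294906 + 6·1.351900) = 0.049130
Denominator: (-0.04401)·(-0.351900) = 0.015489
L = 0.049130/0.015489 = 3.1720

Final: 3.1720


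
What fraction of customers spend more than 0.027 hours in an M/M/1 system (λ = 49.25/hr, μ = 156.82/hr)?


W ~ Exponential(μ−λ) for M/M/1.
μ − λ = 156.82 − 49.25 = 107.5700
P(W > t) = e^{−(μ−λ)t} = e^{−2.9044} = 0.054782

Final: 0.054782


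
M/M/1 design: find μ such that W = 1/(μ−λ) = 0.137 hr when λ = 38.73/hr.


W = 1/(μ−λ) ⇒ μ − λ = 1/W = 1/0.137 = 7.2993
μ = λ + 1/W = 38.73 + 7.2993 = 46.0293 per hr

Final: 46.0293 /hr


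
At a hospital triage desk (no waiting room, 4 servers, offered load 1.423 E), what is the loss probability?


B(c,a) = (a^c/c!) / Σ_{k=0}^{c} a^k/k!
a^4/4! = 0.170847
Σ terms (k=0..4): 1.00000 + 1.42300 + 1.01246 + 0.48025 + 0.17085 = 4.086558
B = 0.170847/4.086558 = 0.041807

Final: 0.041807


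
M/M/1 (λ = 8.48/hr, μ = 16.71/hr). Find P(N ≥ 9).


ρ = 8.48/16.71 = 0.5075
P(N ≥ n) = ρ^n = 0.5075^9 = 0.002232

Final: 0.002232


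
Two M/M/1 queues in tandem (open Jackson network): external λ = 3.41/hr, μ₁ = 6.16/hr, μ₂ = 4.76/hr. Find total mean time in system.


Each node sees arrival rate λ = 3.41/hr (tandem ⇒ throughput preserved).
W₁ = 1/(μ₁−λ) = 1/(6.16−3.41) = 0.36364 hr
W₂ = 1/(μ₂−λ) = 1/(4.76−3.41) = 0.74074 hr
W_total = W₁ + W₂ = 0.36364 + 0.74074 = 1.10438 hr

Final: 1.10438 hr


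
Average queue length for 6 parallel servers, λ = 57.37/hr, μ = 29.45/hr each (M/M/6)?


a = λ/μ = 1.9480; ρ = a/6 = 0.3247
P₀ = 0.142373
Lq = P₀·a^c·ρ / (c!·(1−ρ)²) = 0.142373·54.65090·0.3247/(720·0.45606)
= 0.007693

Final: 0.007693


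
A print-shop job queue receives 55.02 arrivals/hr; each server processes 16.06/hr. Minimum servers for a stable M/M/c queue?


Stability requires cμ > λ ⇔ c > λ/μ.
λ/μ = 55.02/16.06 = 3.4259
Minimum integer c = ⌊3.4259⌋ + 1 = 4
Check: 4·16.06 = 64.24 > 55.02, while 3·16.06 = 48.18 ≤ 55.02

Final: 4 servers


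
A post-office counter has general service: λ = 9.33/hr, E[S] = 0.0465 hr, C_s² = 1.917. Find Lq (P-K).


ρ = λ·E[S] = 9.33·0.0465 = 0.4338
Lq = ρ²(1+C_s²)/(2(1−ρ)) = 0.1882·(1+1.917)/(2·0.5662)
= 0.1882·2.9170/1.1323 = 0.48489

Final: 0.48489


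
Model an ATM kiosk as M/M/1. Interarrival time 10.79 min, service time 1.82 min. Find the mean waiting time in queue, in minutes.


λ = 60/10.79 = 5.5607 /hr
μ = 60/1.82 = 32.9670 /hr
ρ = λ/μ = 5.5607/32.9670 = 0.1687
Wq = ρ/(μ−λ) = 0.1687/(32.9670−5.5607) = 0.006155 hr
In minutes: 0.006155·60 = 0.3693 min

Final: 0.3693 min


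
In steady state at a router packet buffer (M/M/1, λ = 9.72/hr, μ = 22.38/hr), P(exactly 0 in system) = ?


ρ = 9.72/22.38 = 0.4343
P_n = (1−ρ)·ρ^n = (1 − 0.4343)·0.4343^0 = 0.5657·1.000000 = 0.565684

Final: 0.565684


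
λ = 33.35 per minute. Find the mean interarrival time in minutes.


Mean interarrival time = 1/λ = 1/33.35 minute = 0.02999 minute
In minutes: 0.02999 × 1 = 0.02999 min

Final: 0.02999 min


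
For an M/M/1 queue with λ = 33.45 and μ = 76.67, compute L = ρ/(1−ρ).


ρ = λ/μ = 33.45/76.67 = 0.4363
L = ρ/(1−ρ) = 0.4363/(1 − 0.4363) = 0.4363/0.5637 = 0.7739

Final: 0.7739


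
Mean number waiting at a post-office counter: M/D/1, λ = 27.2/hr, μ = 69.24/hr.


ρ = 27.2/69.24 = 0.3928
M/D/1: Lq = ρ²/(2(1−ρ)) = 0.1543/(2·0.6072) = 0.12708

Final: 0.12708


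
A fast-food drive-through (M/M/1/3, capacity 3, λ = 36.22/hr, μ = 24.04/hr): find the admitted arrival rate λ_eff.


ρ = 1.5067; P_K = (1−ρ)ρ^3/(1−ρ^4) = 0.417252
λ_eff = λ(1 − P_K) = 36.22·(1 − 0.417252) = 36.22·0.582748 = 21.1071 /hr

Final: 21.1071 /hr


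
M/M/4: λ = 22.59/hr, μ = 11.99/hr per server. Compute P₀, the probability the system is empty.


a = λ/μ = 22.59/11.99 = 1.8841; ρ = a/c = 0.4710
Σ_{k=0}^{3} a^k/k! (terms k=0..3) = 1.00000 + 1.88407 + 1.77486 + 1.11465 = 5.77358
Tail: a^4/(4!(1−ρ)) = 12.60051/(24·0.5290) = 0.99251
P₀ = 1/(5.77358 + 0.99251) = 1/6.76610 = 0.147796

Final: 0.147796


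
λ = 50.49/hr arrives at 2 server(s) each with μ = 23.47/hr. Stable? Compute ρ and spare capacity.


Total capacity cμ = 2·23.47 = 46.94/hr
ρ = λ/(cμ) = 50.49/46.94 = 1.0756
Stable ⇔ ρ < 1: NO
Spare capacity = cμ − λ = 46.94 − 50.49 = -3.55/hr

Final: ρ = 1.0756; unstable; margin = -3.55/hr


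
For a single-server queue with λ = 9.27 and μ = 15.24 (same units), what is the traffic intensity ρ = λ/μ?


ρ = λ/μ = 9.27/15.24 = 0.6083

Final: 0.6083


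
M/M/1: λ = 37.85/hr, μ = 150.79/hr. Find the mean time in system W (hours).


W = 1/(μ−λ) = 1/(150.79 − 37.85) = 1/112.94 = 0.008854 hr

Final: 0.008854 hr


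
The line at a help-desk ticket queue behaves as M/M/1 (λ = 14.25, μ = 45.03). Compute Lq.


ρ = 14.25/45.03 = 0.3165
Lq = ρ²/(1−ρ) = 0.1001/0.6835 = 0.1465

Final: 0.1465


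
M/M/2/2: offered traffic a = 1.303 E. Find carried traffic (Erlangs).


B(2,1.303) = 0.269331 (Erlang-B)
Carried load = a(1 − B) = 1.303·(1 − 0.269331) = 1.303·0.730669 = 0.9521 E

Final: 0.9521 Erlangs


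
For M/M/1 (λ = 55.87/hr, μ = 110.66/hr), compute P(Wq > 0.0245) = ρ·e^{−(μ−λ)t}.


ρ = 55.87/110.66 = 0.5049
P(Wq > t) = ρ·e^{−(μ−λ)t} = 0.5049·e^{−1.3424}
= 0.5049·0.261230 = 0.131890

Final: 0.131890


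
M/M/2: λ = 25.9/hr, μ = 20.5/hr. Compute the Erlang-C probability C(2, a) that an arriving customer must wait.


a = λ/μ = 1.2634; ρ = a/2 = 0.6317
P₀ = 0.225710 (from M/M/c formula)
C(c,a) = [a^c/(c!(1−ρ))]·P₀ = [1.59622/(2·0.3683)]·0.225710
= 2.16705·0.225710 = 0.489125

Final: 0.489125


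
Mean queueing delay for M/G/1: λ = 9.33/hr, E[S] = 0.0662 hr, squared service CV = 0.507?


ρ = λ·E[S] = 9.33·0.0662 = 0.6176
E[S²] = E[S]²(1+C_s²) = 0.0662²·(1+0.507) = 0.006604
Wq = λ·E[S²]/(2(1−ρ)) = 9.33·0.006604/(2·0.3824) = 0.08058 hr

Final: 0.08058 hr


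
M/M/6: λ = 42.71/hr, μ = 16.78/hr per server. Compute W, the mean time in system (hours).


a = 2.5453; ρ = 0.4242; P₀ = 0.077956
Lq = P₀·a^c·ρ/(c!(1−ρ)²) = 0.03767
Wq = Lq/λ = 0.03767/42.71 = 0.0008820 hr
W = Wq + 1/μ = 0.0008820 + 0.05959 = 0.06048 hr

Final: 0.06048 hr


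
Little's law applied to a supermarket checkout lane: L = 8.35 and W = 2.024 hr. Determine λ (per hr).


λ = L/W = 8.35/2.024 = 4.1255 /hr

Final: 4.1255 /hr


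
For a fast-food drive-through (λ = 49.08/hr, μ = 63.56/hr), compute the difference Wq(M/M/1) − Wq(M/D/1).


ρ = 49.08/63.56 = 0.7722
Wq(M/M/1) = ρ/(μ−λ) = 0.7722/14.48 = 0.05333 hr
Wq(M/D/1) = ρ/(2(μ−λ)) = 0.02666 hr
Savings = 0.05333 − 0.02666 = 0.02666 hr

Final: 0.02666 hr


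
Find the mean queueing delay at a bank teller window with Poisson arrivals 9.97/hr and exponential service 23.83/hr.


ρ = 9.97/23.83 = 0.4184
Wq = ρ/(μ−λ) = 0.4184/(23.83 − 9.97) = 0.4184/13.86 = 0.03019 hr

Final: 0.03019 hr


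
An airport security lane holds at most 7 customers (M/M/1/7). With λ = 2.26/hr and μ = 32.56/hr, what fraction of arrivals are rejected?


ρ = λ/μ = 2.26/32.56 = 0.06941
P_K = (1−ρ)ρ^K/(1−ρ^(K+1)) = (0.9306·0.000000007762)/(1 − 5.388e-10)
= 0.000000007223/1.000000 = 0.000000007223

Final: 0.000000007223


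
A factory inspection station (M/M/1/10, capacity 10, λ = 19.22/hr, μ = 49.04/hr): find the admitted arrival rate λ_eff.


ρ = 0.3919; P_K = (1−ρ)ρ^10/(1−ρ^11) = 0.00005200
λ_eff = λ(1 − P_K) = 19.22·(1 − 0.00005200) = 19.22·0.999948 = 19.2190 /hr

Final: 19.2190 /hr


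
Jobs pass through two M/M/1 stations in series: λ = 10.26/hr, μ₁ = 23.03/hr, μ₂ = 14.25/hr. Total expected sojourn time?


Each node sees arrival rate λ = 10.26/hr (tandem ⇒ throughput preserved).
W₁ = 1/(μ₁−λ) = 1/(23.03−10.26) = 0.07831 hr
W₂ = 1/(μ₂−λ) = 1/(14.25−10.26) = 0.25063 hr
W_total = W₁ + W₂ = 0.07831 + 0.25063 = 0.32894 hr

Final: 0.32894 hr


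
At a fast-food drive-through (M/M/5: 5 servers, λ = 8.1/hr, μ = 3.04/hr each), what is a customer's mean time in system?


a = 2.6645; ρ = 0.5329; P₀ = 0.067282
Lq = P₀·a^c·ρ/(c!(1−ρ)²) = 0.18390
Wq = Lq/λ = 0.18390/8.1 = 0.02270 hr
W = Wq + 1/μ = 0.02270 + 0.32895 = 0.35165 hr

Final: 0.35165 hr


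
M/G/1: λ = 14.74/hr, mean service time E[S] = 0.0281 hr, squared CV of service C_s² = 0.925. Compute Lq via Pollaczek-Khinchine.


ρ = λ·E[S] = 14.74·0.0281 = 0.4142
Lq = ρ²(1+C_s²)/(2(1−ρ)) = 0.1716·(1+0.925)/(2·0.5858)
= 0.1716·1.9250/1.1716 = 0.28187

Final: 0.28187


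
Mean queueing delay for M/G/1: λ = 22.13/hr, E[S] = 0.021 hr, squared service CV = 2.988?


ρ = λ·E[S] = 22.13·0.021 = 0.4647
E[S²] = E[S]²(1+C_s²) = 0.021²·(1+2.988) = 0.001759
Wq = λ·E[S²]/(2(1−ρ)) = 22.13·0.001759/(2·0.5353) = 0.03636 hr

Final: 0.03636 hr


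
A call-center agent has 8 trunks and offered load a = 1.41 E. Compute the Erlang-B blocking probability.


B(c,a) = (a^c/c!) / Σ_{k=0}^{c} a^k/k!
a^8/8! = 0.0003875
Σ terms (k=0..8): 1.00000 + 1.41000 + 0.99405 + 0.46720 + 0.16469 + 0.04644 + 0.01091 + 0.002198 + 0.0003875 = 4.095885
B = 0.0003875/4.095885 = 0.00009460

Final: 0.00009460


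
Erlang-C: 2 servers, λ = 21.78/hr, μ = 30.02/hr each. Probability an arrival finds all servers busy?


a = λ/μ = 0.7255; ρ = a/2 = 0.3628
P₀ = 0.467612 (from M/M/c formula)
C(c,a) = [a^c/(c!(1−ρ))]·P₀ = [0.52637/(2·0.6372)]·0.467612
= 0.41301·0.467612 = 0.193128

Final: 0.193128


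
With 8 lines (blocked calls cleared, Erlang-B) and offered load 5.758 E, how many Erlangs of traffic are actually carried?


B(8,5.758) = 0.108610 (Erlang-B)
Carried load = a(1 − B) = 5.758·(1 − 0.108610) = 5.758·0.891390 = 5.1326 E

Final: 5.1326 Erlangs


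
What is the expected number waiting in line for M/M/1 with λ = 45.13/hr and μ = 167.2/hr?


ρ = 45.13/167.2 = 0.2699
Lq = ρ²/(1−ρ) = 0.07285/0.7301 = 0.09979

Final: 0.09979


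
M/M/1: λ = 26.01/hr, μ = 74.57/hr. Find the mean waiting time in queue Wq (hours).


ρ = 26.01/74.57 = 0.3488
Wq = ρ/(μ−λ) = 0.3488/(74.57 − 26.01) = 0.3488/48.56 = 0.007183 hr

Final: 0.007183 hr


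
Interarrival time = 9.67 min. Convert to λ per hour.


λ = 1/(interarrival time) in consistent units.
1 hour = 60 min, so λ = 60/9.67 = 6.2048 per hour

Final: 6.2048 /hr


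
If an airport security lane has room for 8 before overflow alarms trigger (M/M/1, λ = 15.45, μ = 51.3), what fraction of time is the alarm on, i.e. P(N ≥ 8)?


ρ = 15.45/51.3 = 0.3012
P(N ≥ n) = ρ^n = 0.3012^8 = 0.00006768

Final: 0.00006768


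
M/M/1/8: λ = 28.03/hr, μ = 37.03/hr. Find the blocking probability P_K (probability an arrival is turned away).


ρ = λ/μ = 28.03/37.03 = 0.7570
P_K = (1−ρ)ρ^K/(1−ρ^(K+1)) = (0.2430·0.107784)/(1 − 0.081588)
= 0.026197/0.918412 = 0.028524

Final: 0.028524


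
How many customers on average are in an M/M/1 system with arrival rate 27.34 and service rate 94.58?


ρ = λ/μ = 27.34/94.58 = 0.2891
L = ρ/(1−ρ) = 0.2891/(1 − 0.2891) = 0.2891/0.7109 = 0.4066

Final: 0.4066


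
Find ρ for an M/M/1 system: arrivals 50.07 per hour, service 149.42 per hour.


ρ = λ/μ = 50.07/149.42 = 0.3351

Final: 0.3351


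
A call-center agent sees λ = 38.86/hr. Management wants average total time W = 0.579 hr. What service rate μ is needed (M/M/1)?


W = 1/(μ−λ) ⇒ μ − λ = 1/W = 1/0.579 = 1.7271
μ = λ + 1/W = 38.86 + 1.7271 = 40.5871 per hr

Final: 40.5871 /hr


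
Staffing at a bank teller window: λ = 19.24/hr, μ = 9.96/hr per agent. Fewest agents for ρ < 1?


Stability requires cμ > λ ⇔ c > λ/μ.
λ/μ = 19.24/9.96 = 1.9317
Minimum integer c = ⌊1.9317⌋ + 1 = 2
Check: 2·9.96 = 19.92 > 19.24, while 1·9.96 = 9.96 ≤ 19.24

Final: 2 servers


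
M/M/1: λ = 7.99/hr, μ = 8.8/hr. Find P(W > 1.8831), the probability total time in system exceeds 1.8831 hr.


W ~ Exponential(μ−λ) for M/M/1.
μ − λ = 8.8 − 7.99 = 0.8100
P(W > t) = e^{−(μ−λ)t} = e^{−1.5253} = 0.217553

Final: 0.217553


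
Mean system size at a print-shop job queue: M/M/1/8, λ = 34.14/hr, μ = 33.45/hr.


ρ = 34.14/33.45 = 1.0206
L = ρ[1 − (K+1)ρ^K + Kρ^(K+1)] / [(1−ρ)(1−ρ^(K+1))]
Numerator: 1.0206·(1 − 9·1.177441 + 8·1.201729) = 0.017211
Denominator: (-0.02063)·(-0.201729) = 0.004161
L = 0.017211/0.004161 = 4.1360

Final: 4.1360


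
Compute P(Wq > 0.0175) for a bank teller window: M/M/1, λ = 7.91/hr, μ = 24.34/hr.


ρ = 7.91/24.34 = 0.3250
P(Wq > t) = ρ·e^{−(μ−λ)t} = 0.3250·e^{−0.2875}
= 0.3250·0.750118 = 0.243773

Final: 0.243773


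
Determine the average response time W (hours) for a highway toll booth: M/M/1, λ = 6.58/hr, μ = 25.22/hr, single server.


W = 1/(μ−λ) = 1/(25.22 − 6.58) = 1/18.64 = 0.05365 hr

Final: 0.05365 hr


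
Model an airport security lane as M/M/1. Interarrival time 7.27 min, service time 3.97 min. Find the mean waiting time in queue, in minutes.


λ = 60/7.27 = 8.2531 /hr
μ = 60/3.97 = 15.1134 /hr
ρ = λ/μ = 8.2531/15.1134 = 0.5461
Wq = ρ/(μ−λ) = 0.5461/(15.1134−8.2531) = 0.07960 hr
In minutes: 0.07960·60 = 4.776 min

Final: 4.776 min


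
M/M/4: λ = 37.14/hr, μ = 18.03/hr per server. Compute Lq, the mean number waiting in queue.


a = λ/μ = 2.0599; ρ = a/4 = 0.5150
P₀ = 0.122175
Lq = P₀·a^c·ρ / (c!·(1−ρ)²) = 0.122175·18.00465·0.5150/(24·0.23525)
= 0.20064

Final: 0.20064


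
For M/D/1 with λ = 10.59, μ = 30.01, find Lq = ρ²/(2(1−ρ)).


ρ = 10.59/30.01 = 0.3529
M/D/1: Lq = ρ²/(2(1−ρ)) = 0.1245/(2·0.6471) = 0.09622

Final: 0.09622


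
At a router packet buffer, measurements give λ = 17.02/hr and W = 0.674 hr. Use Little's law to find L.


L = λW = 17.02·0.674 = 11.4715

Final: 11.4715


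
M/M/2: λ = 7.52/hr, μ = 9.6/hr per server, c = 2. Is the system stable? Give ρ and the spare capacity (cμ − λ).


Total capacity cμ = 2·9.6 = 19.20/hr
ρ = λ/(cμ) = 7.52/19.20 = 0.3917
Stable ⇔ ρ < 1: YES
Spare capacity = cμ − λ = 19.20 − 7.52 = 11.68/hr

Final: ρ = 0.3917; stable; margin = 11.68/hr


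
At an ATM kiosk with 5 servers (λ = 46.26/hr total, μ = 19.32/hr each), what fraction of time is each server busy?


ρ = λ/(cμ) = 46.26/(5·19.32) = 46.26/96.60 = 0.4789

Final: 0.4789


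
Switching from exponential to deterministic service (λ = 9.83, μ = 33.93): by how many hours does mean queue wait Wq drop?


ρ = 9.83/33.93 = 0.2897
Wq(M/M/1) = ρ/(μ−λ) = 0.2897/24.10 = 0.01202 hr
Wq(M/D/1) = ρ/(2(μ−λ)) = 0.006011 hr
Savings = 0.01202 − 0.006011 = 0.006011 hr

Final: 0.006011 hr


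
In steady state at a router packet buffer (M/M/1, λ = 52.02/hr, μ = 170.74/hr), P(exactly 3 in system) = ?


ρ = 52.02/170.74 = 0.3047
P_n = (1−ρ)·ρ^n = (1 − 0.3047)·0.3047^3 = 0.6953·0.028282 = 0.019665

Final: 0.019665


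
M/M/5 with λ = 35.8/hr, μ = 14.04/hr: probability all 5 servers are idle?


a = λ/μ = 35.8/14.04 = 2.5499; ρ = a/c = 0.5100
Σ_{k=0}^{4} a^k/k! (terms k=0..4) = 1.00000 + 2.54986 + 3.25089 + 2.76310 + 1.76138 = 11.32522
Tail: a^5/(5!(1−ρ)) = 107.79028/(120·0.4900) = 1.83306
P₀ = 1/(11.32522 + 1.83306) = 1/13.15828 = 0.075998

Final: 0.075998


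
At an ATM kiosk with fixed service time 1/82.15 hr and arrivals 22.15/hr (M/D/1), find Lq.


ρ = 22.15/82.15 = 0.2696
M/D/1: Lq = ρ²/(2(1−ρ)) = 0.07270/(2·0.7304) = 0.04977

Final: 0.04977


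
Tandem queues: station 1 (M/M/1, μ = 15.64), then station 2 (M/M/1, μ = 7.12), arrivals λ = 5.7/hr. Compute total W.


Each node sees arrival rate λ = 5.7/hr (tandem ⇒ throughput preserved).
W₁ = 1/(μ₁−λ) = 1/(15.64−5.7) = 0.10060 hr
W₂ = 1/(μ₂−λ) = 1/(7.12−5.7) = 0.70423 hr
W_total = W₁ + W₂ = 0.10060 + 0.70423 = 0.80483 hr

Final: 0.80483 hr


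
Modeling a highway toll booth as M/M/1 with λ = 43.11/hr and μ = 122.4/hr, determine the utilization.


ρ = λ/μ = 43.11/122.4 = 0.3522

Final: 0.3522


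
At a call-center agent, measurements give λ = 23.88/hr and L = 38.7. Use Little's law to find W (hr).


W = L/λ = 38.7/23.88 = 1.6206 hr

Final: 1.6206 hr


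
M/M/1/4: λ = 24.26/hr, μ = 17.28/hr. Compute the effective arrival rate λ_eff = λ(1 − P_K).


ρ = 1.4039; P_K = (1−ρ)ρ^4/(1−ρ^5) = 0.352310
λ_eff = λ(1 − P_K) = 24.26·(1 − 0.352310) = 24.26·0.647690 = 15.7130 /hr

Final: 15.7130 /hr


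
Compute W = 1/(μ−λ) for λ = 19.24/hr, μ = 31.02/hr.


W = 1/(μ−λ) = 1/(31.02 − 19.24) = 1/11.78 = 0.08489 hr

Final: 0.08489 hr


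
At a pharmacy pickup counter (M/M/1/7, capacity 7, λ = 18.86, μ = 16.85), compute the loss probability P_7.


ρ = λ/μ = 18.86/16.85 = 1.1193
P_K = (1−ρ)ρ^K/(1−ρ^(K+1)) = (-0.1193·2.200860)/(1 − 2.463396)
= -0.262536/-1.463396 = 0.179402

Final: 0.179402


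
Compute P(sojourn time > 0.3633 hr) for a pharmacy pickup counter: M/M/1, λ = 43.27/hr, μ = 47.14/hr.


W ~ Exponential(μ−λ) for M/M/1.
μ − λ = 47.14 − 43.27 = 3.8700
P(W > t) = e^{−(μ−λ)t} = e^{−1.4060} = 0.245129

Final: 0.245129


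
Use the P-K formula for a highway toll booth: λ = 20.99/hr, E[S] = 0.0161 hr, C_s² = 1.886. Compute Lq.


ρ = λ·E[S] = 20.99·0.0161 = 0.3379
Lq = ρ²(1+C_s²)/(2(1−ρ)) = 0.1142·(1+1.886)/(2·0.6621)
= 0.1142·2.8860/1.3241 = 0.24891

Final: 0.24891


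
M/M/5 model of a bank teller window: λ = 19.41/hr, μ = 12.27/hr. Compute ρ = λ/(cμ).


ρ = λ/(cμ) = 19.41/(5·12.27) = 19.41/61.35 = 0.3164

Final: 0.3164


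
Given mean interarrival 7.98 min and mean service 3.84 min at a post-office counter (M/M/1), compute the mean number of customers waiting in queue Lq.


λ = 60/7.98 = 7.5188 /hr
μ = 60/3.84 = 15.6250 /hr
ρ = λ/μ = 7.5188/15.6250 = 0.4812
Lq = ρ²/(1−ρ) = 0.2316/0.5188 = 0.4463

Final: 0.4463


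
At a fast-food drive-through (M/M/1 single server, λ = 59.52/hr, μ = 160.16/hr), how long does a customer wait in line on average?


ρ = 59.52/160.16 = 0.3716
Wq = ρ/(μ−λ) = 0.3716/(160.16 − 59.52) = 0.3716/100.64 = 0.003693 hr

Final: 0.003693 hr


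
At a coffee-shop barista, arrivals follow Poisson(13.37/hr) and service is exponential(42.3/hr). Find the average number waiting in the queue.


ρ = 13.37/42.3 = 0.3161
Lq = ρ²/(1−ρ) = 0.09990/0.6839 = 0.1461

Final: 0.1461


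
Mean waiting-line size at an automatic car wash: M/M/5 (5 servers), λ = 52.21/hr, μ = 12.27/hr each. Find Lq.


a = λ/μ = 4.2551; ρ = a/5 = 0.8510
P₀ = 0.008415
Lq = P₀·a^c·ρ / (c!·(1−ρ)²) = 0.008415·1394.90828·0.8510/(120·0.02220)
= 3.75064

Final: 3.75064


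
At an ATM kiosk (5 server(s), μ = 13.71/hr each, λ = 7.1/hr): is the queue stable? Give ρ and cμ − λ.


Total capacity cμ = 5·13.71 = 68.55/hr
ρ = λ/(cμ) = 7.1/68.55 = 0.1036
Stable ⇔ ρ < 1: YES
Spare capacity = cμ − λ = 68.55 − 7.1 = 61.45/hr

Final: ρ = 0.1036; stable; margin = 61.45/hr


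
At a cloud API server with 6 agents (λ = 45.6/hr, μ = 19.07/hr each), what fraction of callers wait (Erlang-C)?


a = λ/μ = 2.3912; ρ = a/6 = 0.3985
P₀ = 0.091123 (from M/M/c formula)
C(c,a) = [a^c/(c!(1−ρ))]·P₀ = [186.93254/(720·0.6015)]·0.091123
= 0.43166·0.091123 = 0.039334

Final: 0.039334


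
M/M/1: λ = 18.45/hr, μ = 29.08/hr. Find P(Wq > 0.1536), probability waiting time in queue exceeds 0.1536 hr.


ρ = 18.45/29.08 = 0.6345
P(Wq > t) = ρ·e^{−(μ−λ)t} = 0.6345·e^{−1.6328}
= 0.6345·0.195388 = 0.123965

Final: 0.123965


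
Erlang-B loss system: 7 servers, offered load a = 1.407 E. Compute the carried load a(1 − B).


B(7,1.407) = 0.0005304 (Erlang-B)
Carried load = a(1 − B) = 1.407·(1 − 0.0005304) = 1.407·0.999470 = 1.4063 E

Final: 1.4063 Erlangs


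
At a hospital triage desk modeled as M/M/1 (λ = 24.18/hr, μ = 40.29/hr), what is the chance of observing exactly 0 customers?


ρ = 24.18/40.29 = 0.6001
P_n = (1−ρ)·ρ^n = (1 − 0.6001)·0.6001^0 = 0.3999·1.000000 = 0.399851

Final: 0.399851


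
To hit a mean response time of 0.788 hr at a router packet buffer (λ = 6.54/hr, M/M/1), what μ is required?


W = 1/(μ−λ) ⇒ μ − λ = 1/W = 1/0.788 = 1.2690
μ = λ + 1/W = 6.54 + 1.2690 = 7.8090 per hr

Final: 7.8090 /hr


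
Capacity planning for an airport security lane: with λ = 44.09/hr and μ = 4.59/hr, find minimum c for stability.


Stability requires cμ > λ ⇔ c > λ/μ.
λ/μ = 44.09/4.59 = 9.6057
Minimum integer c = ⌊9.6057⌋ + 1 = 10
Check: 10·4.59 = 45.90 > 44.09, while 9·4.59 = 41.31 ≤ 44.09

Final: 10 servers


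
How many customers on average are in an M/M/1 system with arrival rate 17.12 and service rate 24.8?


ρ = λ/μ = 17.12/24.8 = 0.6903
L = ρ/(1−ρ) = 0.6903/(1 − 0.6903) = 0.6903/0.3097 = 2.2292

Final: 2.2292


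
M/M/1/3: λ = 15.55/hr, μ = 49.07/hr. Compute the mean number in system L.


ρ = 15.55/49.07 = 0.3169
L = ρ[1 − (K+1)ρ^K + Kρ^(K+1)] / [(1−ρ)(1−ρ^(K+1))]
Numerator: 0.3169·(1 − 4·0.031823 + 3·0.010085) = 0.286143
Denominator: (0.6831)·(0.989915) = 0.676217
L = 0.286143/0.676217 = 0.4232

Final: 0.4232


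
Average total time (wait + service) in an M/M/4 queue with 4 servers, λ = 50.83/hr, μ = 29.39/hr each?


a = 1.7295; ρ = 0.4324; P₀ = 0.174093
Lq = P₀·a^c·ρ/(c!(1−ρ)²) = 0.08709
Wq = Lq/λ = 0.08709/50.83 = 0.001713 hr
W = Wq + 1/μ = 0.001713 + 0.03403 = 0.03574 hr

Final: 0.03574 hr


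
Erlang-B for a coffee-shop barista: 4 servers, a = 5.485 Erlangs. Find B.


B(c,a) = (a^c/c!) / Σ_{k=0}^{c} a^k/k!
a^4/4! = 37.713365
Σ terms (k=0..4): 1.00000 + 5.48500 + 15.04261 + 27.50291 + 37.71337 = 86.743887
B = 37.713365/86.743887 = 0.434767

Final: 0.434767


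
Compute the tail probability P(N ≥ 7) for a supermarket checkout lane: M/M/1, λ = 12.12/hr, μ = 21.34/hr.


ρ = 12.12/21.34 = 0.5679
P(N ≥ n) = ρ^n = 0.5679^7 = 0.019062

Final: 0.019062


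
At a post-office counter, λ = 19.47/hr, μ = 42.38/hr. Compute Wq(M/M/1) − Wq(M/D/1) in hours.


ρ = 19.47/42.38 = 0.4594
Wq(M/M/1) = ρ/(μ−λ) = 0.4594/22.91 = 0.02005 hr
Wq(M/D/1) = ρ/(2(μ−λ)) = 0.01003 hr
Savings = 0.02005 − 0.01003 = 0.01003 hr

Final: 0.01003 hr


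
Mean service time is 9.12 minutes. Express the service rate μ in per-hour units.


μ = 1/(service time) in consistent units.
1 hour = 60 min, so μ = 60/9.12 = 6.5789 per hour

Final: 6.5789 /hr


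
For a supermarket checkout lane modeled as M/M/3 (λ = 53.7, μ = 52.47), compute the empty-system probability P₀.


a = λ/μ = 53.7/52.47 = 1.0234; ρ = a/c = 0.3411
Σ_{k=0}^{2} a^k/k! (terms k=0..2) = 1.00000 + 1.02344 + 0.52372 = 2.54716
Tail: a^3/(3!(1−ρ)) = 1.07199/(6·0.6589) = 0.27118
P₀ = 1/(2.54716 + 0.27118) = 1/2.81833 = 0.354820

Final: 0.354820


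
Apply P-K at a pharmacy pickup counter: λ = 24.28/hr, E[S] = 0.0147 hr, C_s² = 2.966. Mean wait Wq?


ρ = λ·E[S] = 24.28·0.0147 = 0.3569
E[S²] = E[S]²(1+C_s²) = 0.0147²·(1+2.966) = 0.0008570
Wq = λ·E[S²]/(2(1−ρ)) = 24.28·0.0008570/(2·0.6431) = 0.01618 hr

Final: 0.01618 hr


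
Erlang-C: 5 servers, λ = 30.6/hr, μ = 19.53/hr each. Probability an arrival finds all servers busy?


a = λ/μ = 1.5668; ρ = a/5 = 0.3134
P₀ = 0.208287 (from M/M/c formula)
C(c,a) = [a^c/(c!(1−ρ))]·P₀ = [9.44269/(120·0.6866)]·0.208287
= 0.11460·0.208287 = 0.023870

Final: 0.023870


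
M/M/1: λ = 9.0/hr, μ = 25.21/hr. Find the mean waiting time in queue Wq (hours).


ρ = 9.0/25.21 = 0.3570
Wq = ρ/(μ−λ) = 0.3570/(25.21 − 9.0) = 0.3570/16.21 = 0.02202 hr

Final: 0.02202 hr


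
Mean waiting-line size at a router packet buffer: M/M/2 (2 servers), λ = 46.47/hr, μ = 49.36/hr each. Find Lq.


a = λ/μ = 0.9415; ρ = a/2 = 0.4707
P₀ = 0.359873
Lq = P₀·a^c·ρ / (c!·(1−ρ)²) = 0.359873·0.88633·0.4707/(2·0.28013)
= 0.26799

Final: 0.26799


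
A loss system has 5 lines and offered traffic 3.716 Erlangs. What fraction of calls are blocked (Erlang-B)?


B(c,a) = (a^c/c!) / Σ_{k=0}^{c} a^k/k!
a^5/5! = 5.904692
Σ terms (k=0..5): 1.00000 + 3.71600 + 6.90433 + 8.55216 + 7.94496 + 5.90469 = 34.022139
B = 5.904692/34.022139 = 0.173554

Final: 0.173554


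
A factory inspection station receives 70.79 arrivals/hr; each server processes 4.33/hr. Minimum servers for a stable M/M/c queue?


Stability requires cμ > λ ⇔ c > λ/μ.
λ/μ = 70.79/4.33 = 16.3487
Minimum integer c = ⌊16.3487⌋ + 1 = 17
Check: 17·4.33 = 73.61 > 70.79, while 16·4.33 = 69.28 ≤ 70.79

Final: 17 servers
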